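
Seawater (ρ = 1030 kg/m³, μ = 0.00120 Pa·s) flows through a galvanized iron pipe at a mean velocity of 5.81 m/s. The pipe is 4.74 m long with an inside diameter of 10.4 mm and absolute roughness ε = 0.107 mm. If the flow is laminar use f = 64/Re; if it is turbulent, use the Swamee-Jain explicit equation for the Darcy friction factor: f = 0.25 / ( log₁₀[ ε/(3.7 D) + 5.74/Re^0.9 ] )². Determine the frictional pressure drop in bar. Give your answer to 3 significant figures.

ΔP ≈ 3.15 bar

Reynolds number Re = ρVD/μ = 1030 · 5.81 · 0.0104 / 0.0012 = 5.186e+04.
Re > 4000 → turbulent. Relative roughness ε/D = 0.000107/0.0104 = 0.0103. Swamee-Jain: f = 0.25/(log₁₀[0.0103/3.7 + 5.74/5.186e+04^0.9])² = 0.25/(log₁₀[0.00278 + 0.000328])² = 0.25/(-2.507)² = 0.03976.
Darcy-Weisbach: ΔP = f(L/D)(ρV²/2) = 0.03976·(4.74/0.0104)·(1030·5.81²/2) = 0.03976·455.8·1.738e+04 = 3.15e+05 Pa.
ΔP = 3.15e+05 Pa = 3.15 bar.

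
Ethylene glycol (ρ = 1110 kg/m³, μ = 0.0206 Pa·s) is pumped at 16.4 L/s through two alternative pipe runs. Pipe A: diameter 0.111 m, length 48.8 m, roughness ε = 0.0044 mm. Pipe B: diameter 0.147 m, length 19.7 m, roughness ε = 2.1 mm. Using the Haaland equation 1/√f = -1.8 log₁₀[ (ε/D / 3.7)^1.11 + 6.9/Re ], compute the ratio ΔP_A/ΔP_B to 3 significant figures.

ΔP_A/ΔP_B ≈ 6.41

Pipe A: V = Q/A = 0.0164/0.009677 = 1.695 m/s; Re = 1.014e+04; ε/D = 3.96e-05; Haaland → f = 0.03081; ΔP_A = f(L/D)(ρV²/2) = 2.159e+04 Pa.
Pipe B: V = Q/A = 0.0164/0.01697 = 0.9663 m/s; Re = 7654; ε/D = 0.0143; Haaland → f = 0.04847; ΔP_B = f(L/D)(ρV²/2) = 3367 Pa.
ΔP_A/ΔP_B = 2.159e+04/3367 = 6.41.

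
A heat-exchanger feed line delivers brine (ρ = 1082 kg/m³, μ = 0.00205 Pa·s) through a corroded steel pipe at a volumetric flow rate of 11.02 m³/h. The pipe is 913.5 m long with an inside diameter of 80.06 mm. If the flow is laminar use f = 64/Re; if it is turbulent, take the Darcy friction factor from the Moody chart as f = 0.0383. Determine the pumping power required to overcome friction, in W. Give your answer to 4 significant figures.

Q = 11.02 m³/h = 11.02/3600 = 0.003061 m³/s.
Cross-sectional area A = πD²/4 = π(0.08006)²/4 = 0.005034 m²; mean velocity V = Q/A = 0.003061/0.005034 = 0.6081 m/s.
Reynolds number Re = ρVD/μ = 1082 · 0.6081 · 0.08006 / 0.00205 = 2.569e+04.
Re > 4000 → turbulent; use the Moody-chart value f = 0.0383.
Darcy-Weisbach: ΔP = f(L/D)(ρV²/2) = 0.0383·(913.5/0.08006)·(1082·0.6081²/2) = 0.0383·1.141e+04·200 = 8.742e+04 Pa.
Pumping power P = QΔP = 0.003061·8.742e+04 = 267.60 W = 267.6 W.

P ≈ 267.6 W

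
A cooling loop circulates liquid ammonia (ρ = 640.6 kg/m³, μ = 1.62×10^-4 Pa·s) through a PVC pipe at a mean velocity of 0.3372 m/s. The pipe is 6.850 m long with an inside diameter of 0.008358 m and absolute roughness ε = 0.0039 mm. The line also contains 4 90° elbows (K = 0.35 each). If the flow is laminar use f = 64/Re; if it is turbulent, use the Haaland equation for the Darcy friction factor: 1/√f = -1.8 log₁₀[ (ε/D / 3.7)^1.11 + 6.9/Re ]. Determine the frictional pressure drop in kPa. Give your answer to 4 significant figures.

ΔP ≈ 0.9640 kPa

Reynolds number Re = ρVD/μ = 640.6 · 0.3372 · 0.008358 / 0.000162 = 1.114e+04.
Re > 4000 → turbulent. Relative roughness ε/D = 3.9e-06/0.008358 = 0.000467. Haaland: 1/√f = -1.8 log₁₀[(0.000467/3.7)^1.11 + 6.9/1.114e+04] = -1.8 log₁₀[4.7e-05 + 0.000619] = 5.718, so f = 0.03059.
Total minor-loss coefficient ΣK = 4·0.35 = 1.4.
ΔP = [f·L/D + ΣK]·(ρV²/2) = [0.03059·6.85/0.008358 + 1.4]·(640.6·0.3372²/2) = [25.07 + 1.4]·36.42 = 964 Pa.
ΔP = 964 Pa = 0.9640 kPa.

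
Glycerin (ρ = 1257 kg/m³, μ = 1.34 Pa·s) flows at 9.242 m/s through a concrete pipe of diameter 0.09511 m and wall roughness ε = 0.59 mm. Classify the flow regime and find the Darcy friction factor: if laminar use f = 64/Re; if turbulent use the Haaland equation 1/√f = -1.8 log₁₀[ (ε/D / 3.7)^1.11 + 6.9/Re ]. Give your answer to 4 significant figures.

f ≈ 0.07762

Re = ρVD/μ = 1257·9.242·0.09511/1.34 = 824.6.
Re < 2300 → laminar, so f = 64/Re = 0.07762 (roughness is irrelevant in laminar flow).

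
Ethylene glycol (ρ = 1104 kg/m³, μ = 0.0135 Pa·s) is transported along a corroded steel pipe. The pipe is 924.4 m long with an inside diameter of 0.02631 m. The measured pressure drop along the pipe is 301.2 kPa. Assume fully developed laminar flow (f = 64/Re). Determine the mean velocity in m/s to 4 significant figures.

For laminar flow, f = 64/Re with Re = ρVD/μ, so Darcy-Weisbach reduces to ΔP = 32μLV/D². Solving for V: V = ΔP·D²/(32μL) = 3.012e+05·(0.02631)²/(32·0.0135·924.4) = 0.5221 m/s.
Check: Re = ρVD/μ = 1104·0.5221·0.02631/0.0135 = 1123 < 2300, so the laminar assumption holds.

V ≈ 0.5221 m/s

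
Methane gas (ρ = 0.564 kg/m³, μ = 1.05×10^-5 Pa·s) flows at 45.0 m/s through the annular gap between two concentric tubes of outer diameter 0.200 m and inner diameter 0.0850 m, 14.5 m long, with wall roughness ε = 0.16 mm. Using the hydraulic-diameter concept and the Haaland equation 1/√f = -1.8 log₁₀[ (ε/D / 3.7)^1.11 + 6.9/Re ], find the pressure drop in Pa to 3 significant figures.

Hydraulic diameter D_h = 4A/P = D_o - D_i = 0.2 - 0.085 = 0.115 m.
Re = ρVD_h/μ = 0.564·45·0.115/1.05e-05 = 2.78e+05.
ε/D_h = 0.00016/0.115 = 0.00139; Haaland gives 1/√f = -1.8 log₁₀[0.000158+2.48e-05] = 6.729, so f = 0.02209.
ΔP = f(L/D_h)(ρV²/2) = 0.02209·14.5/0.115·571 = 1590 Pa.

ΔP ≈ 1590 Pa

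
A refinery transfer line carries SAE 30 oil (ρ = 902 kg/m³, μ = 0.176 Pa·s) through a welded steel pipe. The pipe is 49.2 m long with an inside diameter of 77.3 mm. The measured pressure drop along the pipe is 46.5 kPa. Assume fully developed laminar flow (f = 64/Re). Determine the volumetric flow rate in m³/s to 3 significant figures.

For laminar flow, f = 64/Re with Re = ρVD/μ, so Darcy-Weisbach reduces to ΔP = 32μLV/D². Solving for V: V = ΔP·D²/(32μL) = 4.65e+04·(0.0773)²/(32·0.176·49.2) = 1.003 m/s.
Check: Re = ρVD/μ = 902·1.003·0.0773/0.176 = 397.2 < 2300, so the laminar assumption holds.
Q = V·A = 1.003·(π/4·0.0773²) = 0.004706 m³/s = 0.00471 m³/s.

Q ≈ 0.00471 m³/s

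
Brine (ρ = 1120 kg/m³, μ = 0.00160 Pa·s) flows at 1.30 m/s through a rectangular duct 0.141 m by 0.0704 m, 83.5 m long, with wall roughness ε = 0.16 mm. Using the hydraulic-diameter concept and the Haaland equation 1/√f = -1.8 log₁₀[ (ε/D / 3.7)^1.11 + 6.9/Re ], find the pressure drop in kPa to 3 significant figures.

Hydraulic diameter D_h = 4A/P = 4·(0.141·0.0704)/(2·(0.141+0.0704)) = 0.03971/0.4228 = 0.09391 m.
Re = ρVD_h/μ = 1120·1.3·0.09391/0.0016 = 8.546e+04.
ε/D_h = 0.00016/0.09391 = 0.0017; Haaland gives 1/√f = -1.8 log₁₀[0.000198+8.07e-05] = 6.399, so f = 0.02442.
ΔP = f(L/D_h)(ρV²/2) = 0.02442·83.5/0.09391·946.4 = 2.055e+04 Pa.
ΔP = 20.5 kPa.

ΔP ≈ 20.5 kPa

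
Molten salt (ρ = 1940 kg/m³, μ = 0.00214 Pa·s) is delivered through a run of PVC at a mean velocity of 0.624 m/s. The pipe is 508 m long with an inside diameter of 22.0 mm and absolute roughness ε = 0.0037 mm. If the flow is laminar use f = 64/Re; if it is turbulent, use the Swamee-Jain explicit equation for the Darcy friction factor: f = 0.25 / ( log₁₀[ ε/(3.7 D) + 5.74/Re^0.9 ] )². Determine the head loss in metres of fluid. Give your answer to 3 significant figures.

h_f ≈ 13.5 m

Reynolds number Re = ρVD/μ = 1940 · 0.624 · 0.022 / 0.00214 = 1.245e+04.
Re > 4000 → turbulent. Relative roughness ε/D = 3.7e-06/0.022 = 0.000168. Swamee-Jain: f = 0.25/(log₁₀[0.000168/3.7 + 5.74/1.245e+04^0.9])² = 0.25/(log₁₀[4.55e-05 + 0.00118])² = 0.25/(-2.91)² = 0.02952.
Darcy-Weisbach: ΔP = f(L/D)(ρV²/2) = 0.02952·(508/0.022)·(1940·0.624²/2) = 0.02952·2.309e+04·377.7 = 2.574e+05 Pa.
Head loss h_f = ΔP/(ρg) = 2.574e+05/(1940·9.81) = 13.5 m.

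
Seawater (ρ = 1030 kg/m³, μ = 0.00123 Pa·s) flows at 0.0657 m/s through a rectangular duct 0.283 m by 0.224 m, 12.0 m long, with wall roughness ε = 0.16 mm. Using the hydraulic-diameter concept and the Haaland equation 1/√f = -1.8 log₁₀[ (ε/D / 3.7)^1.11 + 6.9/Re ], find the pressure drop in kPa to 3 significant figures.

ΔP ≈ 0.00313 kPa

Hydraulic diameter D_h = 4A/P = 4·(0.283·0.224)/(2·(0.283+0.224)) = 0.2536/1.014 = 0.2501 m.
Re = ρVD_h/μ = 1030·0.0657·0.2501/0.00123 = 1.376e+04.
ε/D_h = 0.00016/0.2501 = 0.00064; Haaland gives 1/√f = -1.8 log₁₀[6.67e-05+0.000502] = 5.842, so f = 0.0293.
ΔP = f(L/D_h)(ρV²/2) = 0.0293·12/0.2501·2.223 = 3.126 Pa.
ΔP = 0.00313 kPa.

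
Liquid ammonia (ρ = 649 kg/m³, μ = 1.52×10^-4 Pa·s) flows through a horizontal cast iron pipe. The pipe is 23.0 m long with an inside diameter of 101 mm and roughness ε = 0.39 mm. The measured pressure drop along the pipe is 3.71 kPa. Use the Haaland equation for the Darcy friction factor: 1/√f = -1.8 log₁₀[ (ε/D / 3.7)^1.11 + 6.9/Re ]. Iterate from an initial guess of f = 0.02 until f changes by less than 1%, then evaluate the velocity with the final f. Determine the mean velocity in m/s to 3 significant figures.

Rearranging Darcy-Weisbach: V = √(2·ΔP·D/(f·L·ρ)). With ε/D = 0.00039/0.101 = 0.00386, iterate starting from f = 0.02:
  f = 0.02 → V = √(2·3710·0.101/(0.02·23·649)) = 1.584 m/s; Re = ρVD/μ = 6.833e+05; f → 0.02833
  f = 0.02833 → V = 1.331 m/s; Re = 5.741e+05; f → 0.02836
Converged (Δf/f < 1%). With the final f = 0.02836: V = √(2·3710·0.101/(0.02836·23·649)) = 1.331 m/s.

V ≈ 1.33 m/s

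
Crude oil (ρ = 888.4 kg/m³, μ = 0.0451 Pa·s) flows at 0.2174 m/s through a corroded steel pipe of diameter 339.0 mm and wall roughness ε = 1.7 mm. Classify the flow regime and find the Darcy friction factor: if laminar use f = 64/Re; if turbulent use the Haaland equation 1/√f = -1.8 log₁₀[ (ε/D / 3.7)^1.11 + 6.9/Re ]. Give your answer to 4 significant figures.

Re = ρVD/μ = 888.4·0.2174·0.339/0.0451 = 1452.
Re < 2300 → laminar, so f = 64/Re = 0.04408 (roughness is irrelevant in laminar flow).

f ≈ 0.04408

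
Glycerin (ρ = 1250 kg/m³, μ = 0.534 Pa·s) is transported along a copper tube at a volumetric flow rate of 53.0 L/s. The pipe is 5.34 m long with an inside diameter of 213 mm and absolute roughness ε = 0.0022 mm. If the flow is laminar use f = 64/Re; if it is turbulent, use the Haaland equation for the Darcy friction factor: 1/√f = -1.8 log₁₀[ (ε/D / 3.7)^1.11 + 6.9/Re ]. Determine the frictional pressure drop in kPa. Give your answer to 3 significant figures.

Q = 53.0 L/s = 53.0/1000 = 0.053 m³/s.
Cross-sectional area A = πD²/4 = π(0.213)²/4 = 0.03563 m²; mean velocity V = Q/A = 0.053/0.03563 = 1.487 m/s.
Reynolds number Re = ρVD/μ = 1250 · 1.487 · 0.213 / 0.534 = 741.6.
Re < 2300 → laminar flow, so f = 64/Re = 64/741.6 = 0.0863 (the turbulent correlation is not needed).
Darcy-Weisbach: ΔP = f(L/D)(ρV²/2) = 0.0863·(5.34/0.213)·(1250·1.487²/2) = 0.0863·25.07·1383 = 2992 Pa.
ΔP = 2992 Pa = 2.99 kPa.

ΔP ≈ 2.99 kPa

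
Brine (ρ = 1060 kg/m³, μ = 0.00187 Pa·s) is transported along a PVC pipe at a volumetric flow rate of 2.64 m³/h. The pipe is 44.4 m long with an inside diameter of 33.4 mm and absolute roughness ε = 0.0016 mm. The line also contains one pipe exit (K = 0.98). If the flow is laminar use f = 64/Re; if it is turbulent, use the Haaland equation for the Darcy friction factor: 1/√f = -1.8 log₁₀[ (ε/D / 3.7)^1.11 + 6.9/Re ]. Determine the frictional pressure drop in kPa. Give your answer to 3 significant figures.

Q = 2.64 m³/h = 2.64/3600 = 0.0007333 m³/s.
Cross-sectional area A = πD²/4 = π(0.0334)²/4 = 0.0008762 m²; mean velocity V = Q/A = 0.0007333/0.0008762 = 0.837 m/s.
Reynolds number Re = ρVD/μ = 1060 · 0.837 · 0.0334 / 0.00187 = 1.585e+04.
Re > 4000 → turbulent. Relative roughness ε/D = 1.6e-06/0.0334 = 4.79e-05. Haaland: 1/√f = -1.8 log₁₀[(4.79e-05/3.7)^1.11 + 6.9/1.585e+04] = -1.8 log₁₀[3.75e-06 + 0.000435] = 6.043, so f = 0.02738.
Total minor-loss coefficient ΣK = 1·0.98 = 0.98.
ΔP = [f·L/D + ΣK]·(ρV²/2) = [0.02738·44.4/0.0334 + 0.98]·(1060·0.837²/2) = [36.4 + 0.98]·371.3 = 1.388e+04 Pa.
ΔP = 1.388e+04 Pa = 13.9 kPa.

ΔP ≈ 13.9 kPa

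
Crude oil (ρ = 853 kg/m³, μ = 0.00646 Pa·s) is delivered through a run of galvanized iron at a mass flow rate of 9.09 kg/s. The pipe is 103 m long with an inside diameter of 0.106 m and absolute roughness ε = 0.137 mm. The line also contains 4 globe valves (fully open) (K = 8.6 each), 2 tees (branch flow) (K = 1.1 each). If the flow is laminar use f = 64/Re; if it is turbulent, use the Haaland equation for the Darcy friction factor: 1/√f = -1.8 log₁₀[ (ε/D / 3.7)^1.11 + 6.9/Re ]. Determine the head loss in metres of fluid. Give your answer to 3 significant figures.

A = πD²/4 = π(0.106)²/4 = 0.008825 m²; mean velocity V = ṁ/(ρA) = 9.09/(853 · 0.008825) = 1.208 m/s.
Reynolds number Re = ρVD/μ = 853 · 1.208 · 0.106 / 0.00646 = 1.69e+04.
Re > 4000 → turbulent. Relative roughness ε/D = 0.000137/0.106 = 0.00129. Haaland: 1/√f = -1.8 log₁₀[(0.00129/3.7)^1.11 + 6.9/1.69e+04] = -1.8 log₁₀[0.000146 + 0.000408] = 5.862, so f = 0.0291.
Total minor-loss coefficient ΣK = 4·8.6 + 2·1.1 = 36.6.
ΔP = [f·L/D + ΣK]·(ρV²/2) = [0.0291·103/0.106 + 36.6]·(853·1.208²/2) = [28.28 + 36.6]·621.9 = 4.035e+04 Pa.
Head loss h_f = ΔP/(ρg) = 4.035e+04/(853·9.81) = 4.82 m.

h_f ≈ 4.82 m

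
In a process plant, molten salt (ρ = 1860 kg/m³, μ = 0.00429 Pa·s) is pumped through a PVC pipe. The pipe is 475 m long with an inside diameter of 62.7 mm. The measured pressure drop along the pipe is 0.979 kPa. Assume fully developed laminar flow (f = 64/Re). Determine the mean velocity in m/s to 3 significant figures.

For laminar flow, f = 64/Re with Re = ρVD/μ, so Darcy-Weisbach reduces to ΔP = 32μLV/D². Solving for V: V = ΔP·D²/(32μL) = 979·(0.0627)²/(32·0.00429·475) = 0.05902 m/s.
Check: Re = ρVD/μ = 1860·0.05902·0.0627/0.00429 = 1605 < 2300, so the laminar assumption holds.

V ≈ 0.0590 m/s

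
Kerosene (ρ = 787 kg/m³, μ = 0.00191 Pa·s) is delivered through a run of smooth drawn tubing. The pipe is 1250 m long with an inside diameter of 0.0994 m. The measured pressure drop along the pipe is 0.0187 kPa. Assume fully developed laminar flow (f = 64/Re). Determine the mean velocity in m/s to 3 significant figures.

V ≈ 0.00242 m/s

For laminar flow, f = 64/Re with Re = ρVD/μ, so Darcy-Weisbach reduces to ΔP = 32μLV/D². Solving for V: V = ΔP·D²/(32μL) = 18.7·(0.0994)²/(32·0.00191·1250) = 0.002418 m/s.
Check: Re = ρVD/μ = 787·0.002418·0.0994/0.00191 = 99.05 < 2300, so the laminar assumption holds.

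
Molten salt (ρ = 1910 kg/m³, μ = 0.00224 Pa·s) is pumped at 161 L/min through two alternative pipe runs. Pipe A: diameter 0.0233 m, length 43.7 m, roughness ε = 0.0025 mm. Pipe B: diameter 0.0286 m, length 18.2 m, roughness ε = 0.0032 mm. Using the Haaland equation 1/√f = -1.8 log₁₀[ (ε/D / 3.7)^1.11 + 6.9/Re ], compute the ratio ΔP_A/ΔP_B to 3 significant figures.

Pipe A: V = Q/A = 0.002683/0.0004264 = 6.293 m/s; Re = 1.25e+05; ε/D = 0.000107; Haaland → f = 0.01757; ΔP_A = f(L/D)(ρV²/2) = 1.246e+06 Pa.
Pipe B: V = Q/A = 0.002683/0.0006424 = 4.177 m/s; Re = 1.019e+05; ε/D = 0.000112; Haaland → f = 0.01826; ΔP_B = f(L/D)(ρV²/2) = 1.936e+05 Pa.
ΔP_A/ΔP_B = 1.246e+06/1.936e+05 = 6.44.

ΔP_A/ΔP_B ≈ 6.44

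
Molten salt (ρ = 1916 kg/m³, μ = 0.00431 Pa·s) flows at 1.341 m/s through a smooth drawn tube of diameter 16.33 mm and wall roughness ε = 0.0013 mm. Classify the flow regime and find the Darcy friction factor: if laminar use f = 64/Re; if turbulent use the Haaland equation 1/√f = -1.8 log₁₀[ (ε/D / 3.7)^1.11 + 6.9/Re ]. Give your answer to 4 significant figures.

f ≈ 0.03120

Re = ρVD/μ = 1916·1.341·0.01633/0.00431 = 9735.
Re > 4000 → turbulent. ε/D = 1.3e-06/0.01633 = 7.96e-05; Haaland: 1/√f = -1.8 log₁₀[6.6e-06 + 0.000709] = 5.662, so f = 0.0312.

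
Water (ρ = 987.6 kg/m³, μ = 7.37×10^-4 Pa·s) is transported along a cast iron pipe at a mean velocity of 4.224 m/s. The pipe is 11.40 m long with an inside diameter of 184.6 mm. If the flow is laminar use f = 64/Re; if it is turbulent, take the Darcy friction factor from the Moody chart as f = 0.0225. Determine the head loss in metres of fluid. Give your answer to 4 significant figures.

Reynolds number Re = ρVD/μ = 987.6 · 4.224 · 0.1846 / 0.000737 = 1.045e+06.
Re > 4000 → turbulent; use the Moody-chart value f = 0.0225.
Darcy-Weisbach: ΔP = f(L/D)(ρV²/2) = 0.0225·(11.4/0.1846)·(987.6·4.224²/2) = 0.0225·61.76·8810 = 1.224e+04 Pa.
Head loss h_f = ΔP/(ρg) = 1.224e+04/(987.6·9.81) = 1.264 m.

h_f ≈ 1.264 m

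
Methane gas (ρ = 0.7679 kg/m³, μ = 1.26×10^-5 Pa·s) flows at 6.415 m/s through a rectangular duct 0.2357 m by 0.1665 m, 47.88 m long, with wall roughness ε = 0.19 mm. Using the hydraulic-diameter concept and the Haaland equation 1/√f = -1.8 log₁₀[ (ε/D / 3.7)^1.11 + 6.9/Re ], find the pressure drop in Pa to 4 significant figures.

Hydraulic diameter D_h = 4A/P = 4·(0.2357·0.1665)/(2·(0.2357+0.1665)) = 0.157/0.8044 = 0.1951 m.
Re = ρVD_h/μ = 0.7679·6.415·0.1951/1.26e-05 = 7.629e+04.
ε/D_h = 0.00019/0.1951 = 0.000974; Haaland gives 1/√f = -1.8 log₁₀[0.000106+9.04e-05] = 6.671, so f = 0.02247.
ΔP = f(L/D_h)(ρV²/2) = 0.02247·47.88/0.1951·15.8 = 87.11 Pa.

ΔP ≈ 87.11 Pa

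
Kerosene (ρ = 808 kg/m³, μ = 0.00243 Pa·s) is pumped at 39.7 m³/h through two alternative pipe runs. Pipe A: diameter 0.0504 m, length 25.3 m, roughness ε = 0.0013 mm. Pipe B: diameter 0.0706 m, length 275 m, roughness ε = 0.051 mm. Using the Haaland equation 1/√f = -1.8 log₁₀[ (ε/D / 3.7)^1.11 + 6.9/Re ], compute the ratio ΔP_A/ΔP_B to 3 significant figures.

ΔP_A/ΔP_B ≈ 0.410

Pipe A: V = Q/A = 0.01103/0.001995 = 5.528 m/s; Re = 9.263e+04; ε/D = 2.58e-05; Haaland → f = 0.01821; ΔP_A = f(L/D)(ρV²/2) = 1.128e+05 Pa.
Pipe B: V = Q/A = 0.01103/0.003915 = 2.817 m/s; Re = 6.613e+04; ε/D = 0.000722; Haaland → f = 0.02203; ΔP_B = f(L/D)(ρV²/2) = 2.751e+05 Pa.
ΔP_A/ΔP_B = 1.128e+05/2.751e+05 = 0.410.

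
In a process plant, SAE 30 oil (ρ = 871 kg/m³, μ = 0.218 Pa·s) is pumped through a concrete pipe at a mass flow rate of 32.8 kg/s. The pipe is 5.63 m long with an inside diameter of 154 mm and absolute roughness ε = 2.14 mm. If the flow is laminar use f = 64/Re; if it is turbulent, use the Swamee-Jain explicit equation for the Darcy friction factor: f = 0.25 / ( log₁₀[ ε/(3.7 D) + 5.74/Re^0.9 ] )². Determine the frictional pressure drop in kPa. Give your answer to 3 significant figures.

ΔP ≈ 3.35 kPa

A = πD²/4 = π(0.154)²/4 = 0.01863 m²; mean velocity V = ṁ/(ρA) = 32.8/(871 · 0.01863) = 2.022 m/s.
Reynolds number Re = ρVD/μ = 871 · 2.022 · 0.154 / 0.218 = 1244.
Re < 2300 → laminar flow, so f = 64/Re = 64/1244 = 0.05145 (the turbulent correlation is not needed).
Darcy-Weisbach: ΔP = f(L/D)(ρV²/2) = 0.05145·(5.63/0.154)·(871·2.022²/2) = 0.05145·36.56·1780 = 3348 Pa.
ΔP = 3348 Pa = 3.35 kPa.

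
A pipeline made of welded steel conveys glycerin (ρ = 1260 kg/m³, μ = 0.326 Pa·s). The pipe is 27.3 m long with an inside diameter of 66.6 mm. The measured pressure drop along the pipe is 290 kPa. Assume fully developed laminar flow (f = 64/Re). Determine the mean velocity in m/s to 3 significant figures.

V ≈ 4.52 m/s

For laminar flow, f = 64/Re with Re = ρVD/μ, so Darcy-Weisbach reduces to ΔP = 32μLV/D². Solving for V: V = ΔP·D²/(32μL) = 2.9e+05·(0.0666)²/(32·0.326·27.3) = 4.517 m/s.
Check: Re = ρVD/μ = 1260·4.517·0.0666/0.326 = 1163 < 2300, so the laminar assumption holds.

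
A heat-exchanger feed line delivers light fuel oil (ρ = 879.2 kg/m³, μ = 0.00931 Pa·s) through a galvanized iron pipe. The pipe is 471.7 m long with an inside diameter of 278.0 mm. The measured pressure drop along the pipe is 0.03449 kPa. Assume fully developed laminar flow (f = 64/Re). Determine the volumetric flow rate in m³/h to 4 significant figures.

For laminar flow, f = 64/Re with Re = ρVD/μ, so Darcy-Weisbach reduces to ΔP = 32μLV/D². Solving for V: V = ΔP·D²/(32μL) = 34.49·(0.278)²/(32·0.00931·471.7) = 0.01897 m/s.
Check: Re = ρVD/μ = 879.2·0.01897·0.278/0.00931 = 498 < 2300, so the laminar assumption holds.
Q = V·A = 0.01897·(π/4·0.278²) = 0.001151 m³/s = 4.145 m³/h.

Q ≈ 4.145 m³/h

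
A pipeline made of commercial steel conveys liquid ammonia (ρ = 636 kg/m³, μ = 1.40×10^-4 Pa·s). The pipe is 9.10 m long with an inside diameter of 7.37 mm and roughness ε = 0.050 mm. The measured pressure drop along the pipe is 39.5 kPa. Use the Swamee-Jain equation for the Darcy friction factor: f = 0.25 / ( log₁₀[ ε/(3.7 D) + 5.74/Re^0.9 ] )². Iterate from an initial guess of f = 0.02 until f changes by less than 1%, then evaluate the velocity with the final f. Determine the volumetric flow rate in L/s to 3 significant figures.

Q ≈ 0.0723 L/s

Rearranging Darcy-Weisbach: V = √(2·ΔP·D/(f·L·ρ)). With ε/D = 5e-05/0.00737 = 0.00678, iterate starting from f = 0.02:
  f = 0.02 → V = √(2·3.95e+04·0.00737/(0.02·9.1·636)) = 2.243 m/s; Re = ρVD/μ = 7.509e+04; f → 0.03469
  f = 0.03469 → V = 1.703 m/s; Re = 5.701e+04; f → 0.03505
  f = 0.03505 → V = 1.694 m/s; Re = 5.672e+04; f → 0.03506
Converged (Δf/f < 1%). With the final f = 0.03506: V = √(2·3.95e+04·0.00737/(0.03506·9.1·636)) = 1.694 m/s.
Q = V·A = 1.694·(π/4·0.00737²) = 7.227e-05 m³/s = 0.0723 L/s.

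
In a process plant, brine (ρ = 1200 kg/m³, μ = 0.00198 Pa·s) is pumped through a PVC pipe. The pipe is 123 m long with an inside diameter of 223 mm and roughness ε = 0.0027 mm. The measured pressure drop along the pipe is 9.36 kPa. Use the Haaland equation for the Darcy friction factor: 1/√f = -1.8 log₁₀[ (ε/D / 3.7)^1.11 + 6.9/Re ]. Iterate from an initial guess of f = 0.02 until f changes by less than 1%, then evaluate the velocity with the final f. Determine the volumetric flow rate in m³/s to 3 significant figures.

Rearranging Darcy-Weisbach: V = √(2·ΔP·D/(f·L·ρ)). With ε/D = 2.7e-06/0.223 = 1.21e-05, iterate starting from f = 0.02:
  f = 0.02 → V = √(2·9360·0.223/(0.02·123·1200)) = 1.189 m/s; Re = ρVD/μ = 1.607e+05; f → 0.01624
  f = 0.01624 → V = 1.32 m/s; Re = 1.783e+05; f → 0.01592
  f = 0.01592 → V = 1.333 m/s; Re = 1.802e+05; f → 0.01589
Converged (Δf/f < 1%). With the final f = 0.01589: V = √(2·9360·0.223/(0.01589·123·1200)) = 1.334 m/s.
Q = V·A = 1.334·(π/4·0.223²) = 0.05211 m³/s = 0.0521 m³/s.

Q ≈ 0.0521 m³/s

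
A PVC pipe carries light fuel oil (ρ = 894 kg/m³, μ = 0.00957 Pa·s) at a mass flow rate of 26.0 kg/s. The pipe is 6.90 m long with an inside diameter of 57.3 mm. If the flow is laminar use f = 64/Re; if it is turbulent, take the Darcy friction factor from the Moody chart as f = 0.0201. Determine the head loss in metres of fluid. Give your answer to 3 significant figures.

h_f ≈ 15.7 m

A = πD²/4 = π(0.0573)²/4 = 0.002579 m²; mean velocity V = ṁ/(ρA) = 26/(894 · 0.002579) = 11.28 m/s.
Reynolds number Re = ρVD/μ = 894 · 11.28 · 0.0573 / 0.00957 = 6.037e+04.
Re > 4000 → turbulent; use the Moody-chart value f = 0.0201.
Darcy-Weisbach: ΔP = f(L/D)(ρV²/2) = 0.0201·(6.9/0.0573)·(894·11.28²/2) = 0.0201·120.4·5.686e+04 = 1.376e+05 Pa.
Head loss h_f = ΔP/(ρg) = 1.376e+05/(894·9.81) = 15.7 m.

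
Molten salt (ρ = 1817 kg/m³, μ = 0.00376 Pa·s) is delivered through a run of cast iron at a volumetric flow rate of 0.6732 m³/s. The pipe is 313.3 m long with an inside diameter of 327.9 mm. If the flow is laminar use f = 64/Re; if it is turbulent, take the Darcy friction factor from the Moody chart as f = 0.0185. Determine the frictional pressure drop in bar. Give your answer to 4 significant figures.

Cross-sectional area A = πD²/4 = π(0.3279)²/4 = 0.08444 m²; mean velocity V = Q/A = 0.6732/0.08444 = 7.972 m/s.
Reynolds number Re = ρVD/μ = 1817 · 7.972 · 0.3279 / 0.00376 = 1.263e+06.
Re > 4000 → turbulent; use the Moody-chart value f = 0.0185.
Darcy-Weisbach: ΔP = f(L/D)(ρV²/2) = 0.0185·(313.3/0.3279)·(1817·7.972²/2) = 0.0185·955.5·5.774e+04 = 1.021e+06 Pa.
ΔP = 1.021e+06 Pa = 10.21 bar.

ΔP ≈ 10.21 bar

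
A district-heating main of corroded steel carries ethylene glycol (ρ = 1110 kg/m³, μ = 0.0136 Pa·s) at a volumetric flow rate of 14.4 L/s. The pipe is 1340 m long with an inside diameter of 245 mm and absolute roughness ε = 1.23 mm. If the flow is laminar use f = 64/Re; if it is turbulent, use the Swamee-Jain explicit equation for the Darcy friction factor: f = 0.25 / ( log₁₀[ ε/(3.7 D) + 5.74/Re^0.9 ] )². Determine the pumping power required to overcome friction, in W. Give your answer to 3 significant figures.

Q = 14.4 L/s = 14.4/1000 = 0.0144 m³/s.
Cross-sectional area A = πD²/4 = π(0.245)²/4 = 0.04714 m²; mean velocity V = Q/A = 0.0144/0.04714 = 0.3055 m/s.
Reynolds number Re = ρVD/μ = 1110 · 0.3055 · 0.245 / 0.0136 = 6108.
Re > 4000 → turbulent. Relative roughness ε/D = 0.00123/0.245 = 0.00502. Swamee-Jain: f = 0.25/(log₁₀[0.00502/3.7 + 5.74/6108^0.9])² = 0.25/(log₁₀[0.00136 + 0.00225])² = 0.25/(-2.443)² = 0.04188.
Darcy-Weisbach: ΔP = f(L/D)(ρV²/2) = 0.04188·(1340/0.245)·(1110·0.3055²/2) = 0.04188·5469·51.78 = 1.186e+04 Pa.
Pumping power P = QΔP = 0.0144·1.186e+04 = 170.8 W = 171 W.

P ≈ 171 W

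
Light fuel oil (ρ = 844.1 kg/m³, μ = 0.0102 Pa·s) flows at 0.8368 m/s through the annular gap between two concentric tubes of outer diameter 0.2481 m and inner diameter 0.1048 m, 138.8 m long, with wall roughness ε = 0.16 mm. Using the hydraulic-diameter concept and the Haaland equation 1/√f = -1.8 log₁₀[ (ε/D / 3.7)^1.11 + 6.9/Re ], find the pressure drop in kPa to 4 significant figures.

Hydraulic diameter D_h = 4A/P = D_o - D_i = 0.2481 - 0.1048 = 0.1433 m.
Re = ρVD_h/μ = 844.1·0.8368·0.1433/0.0102 = 9923.
ε/D_h = 0.00016/0.1433 = 0.00112; Haaland gives 1/√f = -1.8 log₁₀[0.000124+0.000695] = 5.556, so f = 0.03239.
ΔP = f(L/D_h)(ρV²/2) = 0.03239·138.8/0.1433·295.5 = 9273 Pa.
ΔP = 9.273 kPa.

ΔP ≈ 9.273 kPa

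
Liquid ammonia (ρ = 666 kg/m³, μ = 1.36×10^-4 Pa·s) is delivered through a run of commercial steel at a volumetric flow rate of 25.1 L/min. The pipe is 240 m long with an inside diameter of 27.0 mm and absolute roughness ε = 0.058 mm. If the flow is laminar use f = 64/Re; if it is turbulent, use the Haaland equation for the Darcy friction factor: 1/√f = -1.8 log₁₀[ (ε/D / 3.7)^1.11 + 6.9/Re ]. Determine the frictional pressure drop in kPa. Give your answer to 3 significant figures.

Q = 25.1 L/min = 25.1/60000 = 0.0004183 m³/s.
Cross-sectional area A = πD²/4 = π(0.027)²/4 = 0.0005726 m²; mean velocity V = Q/A = 0.0004183/0.0005726 = 0.7306 m/s.
Reynolds number Re = ρVD/μ = 666 · 0.7306 · 0.027 / 0.000136 = 9.661e+04.
Re > 4000 → turbulent. Relative roughness ε/D = 5.8e-05/0.027 = 0.00215. Haaland: 1/√f = -1.8 log₁₀[(0.00215/3.7)^1.11 + 6.9/9.661e+04] = -1.8 log₁₀[0.000256 + 7.14e-05] = 6.273, so f = 0.02541.
Darcy-Weisbach: ΔP = f(L/D)(ρV²/2) = 0.02541·(240/0.027)·(666·0.7306²/2) = 0.02541·8889·177.8 = 4.015e+04 Pa.
ΔP = 4.015e+04 Pa = 40.2 kPa.

ΔP ≈ 40.2 kPa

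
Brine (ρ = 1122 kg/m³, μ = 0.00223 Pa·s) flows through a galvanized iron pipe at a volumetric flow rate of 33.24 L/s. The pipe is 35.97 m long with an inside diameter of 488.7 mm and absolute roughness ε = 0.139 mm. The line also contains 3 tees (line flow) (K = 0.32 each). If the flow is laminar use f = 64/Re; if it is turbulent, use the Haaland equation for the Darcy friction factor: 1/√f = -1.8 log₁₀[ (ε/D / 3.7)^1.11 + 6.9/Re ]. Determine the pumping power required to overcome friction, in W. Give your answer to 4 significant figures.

P ≈ 1.517 W

Q = 33.24 L/s = 33.24/1000 = 0.03324 m³/s.
Cross-sectional area A = πD²/4 = π(0.4887)²/4 = 0.1876 m²; mean velocity V = Q/A = 0.03324/0.1876 = 0.1772 m/s.
Reynolds number Re = ρVD/μ = 1122 · 0.1772 · 0.4887 / 0.00223 = 4.357e+04.
Re > 4000 → turbulent. Relative roughness ε/D = 0.000139/0.4887 = 0.000284. Haaland: 1/√f = -1.8 log₁₀[(0.000284/3.7)^1.11 + 6.9/4.357e+04] = -1.8 log₁₀[2.71e-05 + 0.000158] = 6.717, so f = 0.02216.
Total minor-loss coefficient ΣK = 3·0.32 = 0.96.
ΔP = [f·L/D + ΣK]·(ρV²/2) = [0.02216·35.97/0.4887 + 0.96]·(1122·0.1772²/2) = [1.631 + 0.96]·17.62 = 45.65 Pa.
Pumping power P = QΔP = 0.03324·45.65 = 1.5174 W = 1.517 W.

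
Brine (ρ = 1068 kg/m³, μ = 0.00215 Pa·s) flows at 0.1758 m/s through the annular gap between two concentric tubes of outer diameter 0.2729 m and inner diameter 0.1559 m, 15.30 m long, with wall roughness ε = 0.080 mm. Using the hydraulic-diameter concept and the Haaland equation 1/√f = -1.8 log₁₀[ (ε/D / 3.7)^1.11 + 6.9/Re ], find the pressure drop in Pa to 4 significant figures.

ΔP ≈ 68.14 Pa

Hydraulic diameter D_h = 4A/P = D_o - D_i = 0.2729 - 0.1559 = 0.117 m.
Re = ρVD_h/μ = 1068·0.1758·0.117/0.00215 = 1.022e+04.
ε/D_h = 8e-05/0.117 = 0.000684; Haaland gives 1/√f = -1.8 log₁₀[7.18e-05+0.000675] = 5.628, so f = 0.03157.
ΔP = f(L/D_h)(ρV²/2) = 0.03157·15.3/0.117·16.5 = 68.14 Pa.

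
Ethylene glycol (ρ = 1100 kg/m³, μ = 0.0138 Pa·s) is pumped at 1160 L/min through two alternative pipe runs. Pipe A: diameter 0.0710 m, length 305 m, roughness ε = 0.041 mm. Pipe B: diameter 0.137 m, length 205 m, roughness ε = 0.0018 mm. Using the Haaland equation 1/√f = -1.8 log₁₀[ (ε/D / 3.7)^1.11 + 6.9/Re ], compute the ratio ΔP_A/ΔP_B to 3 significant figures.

Pipe A: V = Q/A = 0.01933/0.003959 = 4.883 m/s; Re = 2.764e+04; ε/D = 0.000577; Haaland → f = 0.02506; ΔP_A = f(L/D)(ρV²/2) = 1.412e+06 Pa.
Pipe B: V = Q/A = 0.01933/0.01474 = 1.312 m/s; Re = 1.432e+04; ε/D = 1.31e-05; Haaland → f = 0.02806; ΔP_B = f(L/D)(ρV²/2) = 3.973e+04 Pa.
ΔP_A/ΔP_B = 1.412e+06/3.973e+04 = 35.5.

ΔP_A/ΔP_B ≈ 35.5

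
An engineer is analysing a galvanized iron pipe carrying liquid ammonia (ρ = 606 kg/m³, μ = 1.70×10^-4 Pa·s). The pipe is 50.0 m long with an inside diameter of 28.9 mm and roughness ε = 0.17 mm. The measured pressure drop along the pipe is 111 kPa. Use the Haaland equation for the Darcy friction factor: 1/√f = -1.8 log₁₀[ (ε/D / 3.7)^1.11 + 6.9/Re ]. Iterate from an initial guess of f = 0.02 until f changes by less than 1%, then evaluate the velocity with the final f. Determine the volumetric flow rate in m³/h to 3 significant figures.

Rearranging Darcy-Weisbach: V = √(2·ΔP·D/(f·L·ρ)). With ε/D = 0.00017/0.0289 = 0.00588, iterate starting from f = 0.02:
  f = 0.02 → V = √(2·1.11e+05·0.0289/(0.02·50·606)) = 3.254 m/s; Re = ρVD/μ = 3.352e+05; f → 0.03222
  f = 0.03222 → V = 2.564 m/s; Re = 2.641e+05; f → 0.03228
Converged (Δf/f < 1%). With the final f = 0.03228: V = √(2·1.11e+05·0.0289/(0.03228·50·606)) = 2.561 m/s.
Q = V·A = 2.561·(π/4·0.0289²) = 0.00168 m³/s = 6.05 m³/h.

Q ≈ 6.05 m³/h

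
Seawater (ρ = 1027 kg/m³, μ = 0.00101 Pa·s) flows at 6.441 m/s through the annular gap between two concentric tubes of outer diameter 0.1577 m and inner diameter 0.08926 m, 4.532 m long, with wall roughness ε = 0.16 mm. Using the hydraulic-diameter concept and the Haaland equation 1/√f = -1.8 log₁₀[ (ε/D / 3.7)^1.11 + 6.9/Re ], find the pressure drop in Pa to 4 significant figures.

ΔP ≈ 34980 Pa

Hydraulic diameter D_h = 4A/P = D_o - D_i = 0.1577 - 0.08926 = 0.06844 m.
Re = ρVD_h/μ = 1027·6.441·0.06844/0.00101 = 4.482e+05.
ε/D_h = 0.00016/0.06844 = 0.00234; Haaland gives 1/√f = -1.8 log₁₀[0.000281+1.54e-05] = 6.351, so f = 0.02479.
ΔP = f(L/D_h)(ρV²/2) = 0.02479·4.532/0.06844·2.13e+04 = 3.498e+04 Pa.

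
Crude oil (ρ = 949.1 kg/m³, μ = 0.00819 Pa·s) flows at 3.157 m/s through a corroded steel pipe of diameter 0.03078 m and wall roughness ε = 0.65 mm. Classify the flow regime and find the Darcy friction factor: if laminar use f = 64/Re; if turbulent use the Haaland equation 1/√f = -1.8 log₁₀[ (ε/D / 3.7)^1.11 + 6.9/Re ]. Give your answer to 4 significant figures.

Re = ρVD/μ = 949.1·3.157·0.03078/0.00819 = 1.126e+04.
Re > 4000 → turbulent. ε/D = 0.00065/0.03078 = 0.0211; Haaland: 1/√f = -1.8 log₁₀[0.00323 + 0.000613] = 4.347, so f = 0.05292.

f ≈ 0.05292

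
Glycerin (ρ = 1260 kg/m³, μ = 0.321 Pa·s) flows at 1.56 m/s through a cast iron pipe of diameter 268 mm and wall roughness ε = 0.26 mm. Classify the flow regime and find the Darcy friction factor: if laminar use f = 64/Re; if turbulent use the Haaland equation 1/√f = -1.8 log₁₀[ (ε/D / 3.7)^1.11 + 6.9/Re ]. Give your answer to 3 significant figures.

Re = ρVD/μ = 1260·1.56·0.268/0.321 = 1641.
Re < 2300 → laminar, so f = 64/Re = 0.039 (roughness is irrelevant in laminar flow).

f ≈ 0.0390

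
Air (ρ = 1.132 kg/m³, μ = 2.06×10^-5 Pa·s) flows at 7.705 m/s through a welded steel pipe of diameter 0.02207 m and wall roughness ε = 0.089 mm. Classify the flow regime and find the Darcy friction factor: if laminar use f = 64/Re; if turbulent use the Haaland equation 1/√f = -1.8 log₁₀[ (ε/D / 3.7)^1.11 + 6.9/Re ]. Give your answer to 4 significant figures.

Re = ρVD/μ = 1.132·7.705·0.02207/2.06e-05 = 9344.
Re > 4000 → turbulent. ε/D = 8.9e-05/0.02207 = 0.00403; Haaland: 1/√f = -1.8 log₁₀[0.000515 + 0.000738] = 5.224, so f = 0.03665.

f ≈ 0.03665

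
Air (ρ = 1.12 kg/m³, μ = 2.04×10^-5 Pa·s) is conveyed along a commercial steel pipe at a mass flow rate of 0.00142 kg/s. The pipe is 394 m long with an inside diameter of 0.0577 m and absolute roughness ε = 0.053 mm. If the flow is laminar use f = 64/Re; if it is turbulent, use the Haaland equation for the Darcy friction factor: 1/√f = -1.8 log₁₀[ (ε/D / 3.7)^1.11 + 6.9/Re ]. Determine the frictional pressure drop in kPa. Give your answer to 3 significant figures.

ΔP ≈ 0.0375 kPa

A = πD²/4 = π(0.0577)²/4 = 0.002615 m²; mean velocity V = ṁ/(ρA) = 0.00142/(1.12 · 0.002615) = 0.4849 m/s.
Reynolds number Re = ρVD/μ = 1.12 · 0.4849 · 0.0577 / 2.04e-05 = 1536.
Re < 2300 → laminar flow, so f = 64/Re = 64/1536 = 0.04167 (the turbulent correlation is not needed).
Darcy-Weisbach: ΔP = f(L/D)(ρV²/2) = 0.04167·(394/0.0577)·(1.12·0.4849²/2) = 0.04167·6828·0.1317 = 37.46 Pa.
ΔP = 37.46 Pa = 0.0375 kPa.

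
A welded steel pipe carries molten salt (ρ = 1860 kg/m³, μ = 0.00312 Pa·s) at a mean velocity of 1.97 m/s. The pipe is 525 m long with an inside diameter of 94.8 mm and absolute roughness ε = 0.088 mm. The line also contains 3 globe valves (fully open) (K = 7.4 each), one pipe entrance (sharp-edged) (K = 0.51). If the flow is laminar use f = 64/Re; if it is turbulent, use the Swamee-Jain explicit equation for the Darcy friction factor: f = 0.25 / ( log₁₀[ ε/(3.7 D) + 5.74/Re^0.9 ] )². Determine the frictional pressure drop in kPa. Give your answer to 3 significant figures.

ΔP ≈ 519 kPa

Reynolds number Re = ρVD/μ = 1860 · 1.97 · 0.0948 / 0.00312 = 1.113e+05.
Re > 4000 → turbulent. Relative roughness ε/D = 8.8e-05/0.0948 = 0.000928. Swamee-Jain: f = 0.25/(log₁₀[0.000928/3.7 + 5.74/1.113e+05^0.9])² = 0.25/(log₁₀[0.000251 + 0.000165])² = 0.25/(-3.381)² = 0.02187.
Total minor-loss coefficient ΣK = 3·7.4 + 1·0.51 = 22.7.
ΔP = [f·L/D + ΣK]·(ρV²/2) = [0.02187·525/0.0948 + 22.7]·(1860·1.97²/2) = [121.1 + 22.7]·3609 = 5.19e+05 Pa.
ΔP = 5.19e+05 Pa = 519 kPa.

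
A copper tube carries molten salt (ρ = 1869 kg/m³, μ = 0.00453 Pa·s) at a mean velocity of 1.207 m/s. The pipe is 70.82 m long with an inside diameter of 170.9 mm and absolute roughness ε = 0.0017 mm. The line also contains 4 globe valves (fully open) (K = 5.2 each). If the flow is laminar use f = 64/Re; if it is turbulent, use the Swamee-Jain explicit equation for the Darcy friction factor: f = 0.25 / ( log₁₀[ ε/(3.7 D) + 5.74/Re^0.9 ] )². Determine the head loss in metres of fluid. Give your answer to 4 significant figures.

h_f ≈ 2.115 m

Reynolds number Re = ρVD/μ = 1869 · 1.207 · 0.1709 / 0.00453 = 8.511e+04.
Re > 4000 → turbulent. Relative roughness ε/D = 1.7e-06/0.1709 = 9.95e-06. Swamee-Jain: f = 0.25/(log₁₀[9.95e-06/3.7 + 5.74/8.511e+04^0.9])² = 0.25/(log₁₀[2.69e-06 + 0.00021])² = 0.25/(-3.673)² = 0.01854.
Total minor-loss coefficient ΣK = 4·5.2 = 20.8.
ΔP = [f·L/D + ΣK]·(ρV²/2) = [0.01854·70.82/0.1709 + 20.8]·(1869·1.207²/2) = [7.681 + 20.8]·1361 = 3.877e+04 Pa.
Head loss h_f = ΔP/(ρg) = 3.877e+04/(1869·9.81) = 2.115 m.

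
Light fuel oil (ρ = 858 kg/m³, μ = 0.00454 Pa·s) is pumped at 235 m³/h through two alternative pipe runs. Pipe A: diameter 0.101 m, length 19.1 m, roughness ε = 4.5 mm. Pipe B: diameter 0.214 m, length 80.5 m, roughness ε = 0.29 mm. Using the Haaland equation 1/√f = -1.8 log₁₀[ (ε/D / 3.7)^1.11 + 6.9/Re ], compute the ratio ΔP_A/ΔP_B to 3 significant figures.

ΔP_A/ΔP_B ≈ 29.1

Pipe A: V = Q/A = 0.06528/0.008012 = 8.148 m/s; Re = 1.555e+05; ε/D = 0.0446; Haaland → f = 0.06817; ΔP_A = f(L/D)(ρV²/2) = 3.671e+05 Pa.
Pipe B: V = Q/A = 0.06528/0.03597 = 1.815 m/s; Re = 7.34e+04; ε/D = 0.00136; Haaland → f = 0.02373; ΔP_B = f(L/D)(ρV²/2) = 1.261e+04 Pa.
ΔP_A/ΔP_B = 3.671e+05/1.261e+04 = 29.1.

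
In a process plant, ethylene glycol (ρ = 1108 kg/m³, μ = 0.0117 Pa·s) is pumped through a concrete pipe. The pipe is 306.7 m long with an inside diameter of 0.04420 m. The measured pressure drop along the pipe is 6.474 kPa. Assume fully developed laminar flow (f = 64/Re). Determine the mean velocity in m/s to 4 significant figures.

For laminar flow, f = 64/Re with Re = ρVD/μ, so Darcy-Weisbach reduces to ΔP = 32μLV/D². Solving for V: V = ΔP·D²/(32μL) = 6474·(0.0442)²/(32·0.0117·306.7) = 0.1101 m/s.
Check: Re = ρVD/μ = 1108·0.1101·0.0442/0.0117 = 461 < 2300, so the laminar assumption holds.

V ≈ 0.1101 m/s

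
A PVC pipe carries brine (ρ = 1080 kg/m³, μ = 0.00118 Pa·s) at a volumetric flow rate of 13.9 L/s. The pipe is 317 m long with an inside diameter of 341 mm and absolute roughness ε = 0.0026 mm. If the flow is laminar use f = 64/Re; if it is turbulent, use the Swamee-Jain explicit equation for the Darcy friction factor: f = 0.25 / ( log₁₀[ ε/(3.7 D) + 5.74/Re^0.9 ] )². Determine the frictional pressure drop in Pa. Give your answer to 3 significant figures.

ΔP ≈ 245 Pa

Q = 13.9 L/s = 13.9/1000 = 0.0139 m³/s.
Cross-sectional area A = πD²/4 = π(0.341)²/4 = 0.09133 m²; mean velocity V = Q/A = 0.0139/0.09133 = 0.1522 m/s.
Reynolds number Re = ρVD/μ = 1080 · 0.1522 · 0.341 / 0.00118 = 4.75e+04.
Re > 4000 → turbulent. Relative roughness ε/D = 2.6e-06/0.341 = 7.62e-06. Swamee-Jain: f = 0.25/(log₁₀[7.62e-06/3.7 + 5.74/4.75e+04^0.9])² = 0.25/(log₁₀[2.06e-06 + 0.000355])² = 0.25/(-3.448)² = 0.02103.
Darcy-Weisbach: ΔP = f(L/D)(ρV²/2) = 0.02103·(317/0.341)·(1080·0.1522²/2) = 0.02103·929.6·12.51 = 244.6 Pa.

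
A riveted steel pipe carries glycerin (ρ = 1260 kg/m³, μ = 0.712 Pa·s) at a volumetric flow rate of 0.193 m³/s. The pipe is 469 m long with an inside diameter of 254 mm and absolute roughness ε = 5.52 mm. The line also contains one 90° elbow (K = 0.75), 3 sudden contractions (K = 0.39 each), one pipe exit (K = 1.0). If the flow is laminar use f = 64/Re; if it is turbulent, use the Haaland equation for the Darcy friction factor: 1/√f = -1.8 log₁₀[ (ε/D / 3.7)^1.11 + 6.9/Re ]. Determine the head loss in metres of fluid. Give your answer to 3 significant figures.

Cross-sectional area A = πD²/4 = π(0.254)²/4 = 0.05067 m²; mean velocity V = Q/A = 0.193/0.05067 = 3.809 m/s.
Reynolds number Re = ρVD/μ = 1260 · 3.809 · 0.254 / 0.712 = 1712.
Re < 2300 → laminar flow, so f = 64/Re = 64/1712 = 0.03738 (the turbulent correlation is not needed).
Total minor-loss coefficient ΣK = 1·0.75 + 3·0.39 + 1·1 = 2.92.
ΔP = [f·L/D + ΣK]·(ρV²/2) = [0.03738·469/0.254 + 2.92]·(1260·3.809²/2) = [69.02 + 2.92]·9140 = 6.576e+05 Pa.
Head loss h_f = ΔP/(ρg) = 6.576e+05/(1260·9.81) = 53.2 m.

h_f ≈ 53.2 m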